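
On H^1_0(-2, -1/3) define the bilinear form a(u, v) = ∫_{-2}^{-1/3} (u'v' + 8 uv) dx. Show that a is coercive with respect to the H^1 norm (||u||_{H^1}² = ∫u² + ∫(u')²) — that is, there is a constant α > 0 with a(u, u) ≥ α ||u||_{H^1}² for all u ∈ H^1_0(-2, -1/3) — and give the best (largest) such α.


α = 1

Coercivity of a(·,·) on H^1_0(-2, -1/3) means a(u, u) ≥ α ||u||_{H^1}² for every u ∈ H^1_0.
The interval has length L = 5/3, and Poincaré/coercivity depend only on L. Here a(u, u) = ∫(u')² + (8)·∫u².
Here c = 8 ≥ 1, so a(u,u) = ∫(u')² + c∫u² ≥ ∫(u')² + ∫u² = ||u||_{H^1}², i.e. α = 1 works. No larger α is possible: a(u,u) ≥ α||u||_{H^1}² means (1−α)∫(u')² ≥ (α−c)∫u², and for the modes u_n = sin(nπ(x−x₀)/L) (x₀ the left endpoint) one has ∫u_n²/∫(u_n')² = (L/(nπ))² → 0, so a(u_n,u_n)/||u_n||_{H^1}² → 1. Hence the optimal constant is α = 1.
Therefore α = 1.


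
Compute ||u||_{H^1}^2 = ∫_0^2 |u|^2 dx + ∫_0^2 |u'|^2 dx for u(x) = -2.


||u||_{H^1}^2 = 8

The H^1 norm (squared) on an interval (0, L) is
  ||u||_{H^1}^2 = ∫_0^L u(x)^2 dx + ∫_0^L u'(x)^2 dx.
Compute u'(x) = 0.
Then u(x)^2 = 4 and u'(x)^2 = 0.
Integrate each monomial from 0 to 2 using ∫_0^2 c·x^n dx = c·2^(n+1)/(n+1):
  ∫_0^2 u(x)^2 dx = ∫_0^2 (4) dx. Term by term:
    ∫_0^2 4 dx = 8.
  ∫_0^2 u'(x)^2 dx = ∫_0^2 (0) dx. Term by term:
    ∫_0^2 0 dx = 0.
Adding: ||u||_{H^1}^2 = 8 + 0 = 8.


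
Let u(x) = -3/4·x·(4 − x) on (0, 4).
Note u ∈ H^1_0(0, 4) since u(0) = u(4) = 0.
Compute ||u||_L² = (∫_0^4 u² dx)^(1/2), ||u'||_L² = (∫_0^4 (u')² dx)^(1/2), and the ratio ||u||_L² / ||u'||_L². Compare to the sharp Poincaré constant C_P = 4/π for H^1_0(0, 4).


||u||_L² / ||u'||_L² = 2*sqrt(10)/5 < C_P = 4/π.

u(x) = -3/4·x·(4 − x), so u'(x) = 3*x/2 - 3.
u(x) = -3/4·x·(4 − x) vanishes at x = 0 and x = 4, so u ∈ H^1_0(0, 4). Differentiate via the product rule and integrate the resulting polynomials term by term.
  ∫_0^4 u² dx = ∫_0^4 (9*x^4/16 - 9*x^3/2 + 9*x^2) dx. Term by term:
    ∫_0^4 9*x^4/16 dx = 576/5;  ∫_0^4 -9*x^3/2 dx = -288;  ∫_0^4 9*x^2 dx = 192.
  Sum: 576/5 − 288 + 192 = 96/5.
  ∫_0^4 (u')² dx = ∫_0^4 (9*x^2/4 - 9*x + 9) dx. Term by term:
    ∫_0^4 9*x^2/4 dx = 48;  ∫_0^4 -9*x dx = -72;  ∫_0^4 9 dx = 36.
  Sum: 48 − 72 + 36 = 12.
∫_0^4 u² dx = 96/5, so ||u||_L² = 4*sqrt(30)/5.
∫_0^4 (u')² dx = 12, so ||u'||_L² = 2*sqrt(3).
Ratio ||u||_L² / ||u'||_L² = 2*sqrt(10)/5.
Sharp Poincaré constant on H^1_0(0, 4) is C_P = L/π = 4/π, achieved by sin(π/4·x).
A polynomial bump cannot attain the sharp Poincaré constant (only the first sine eigenfunction does), so the ratio is strictly less than C_P, consistent with ||u||_L² ≤ C_P ||u'||_L².


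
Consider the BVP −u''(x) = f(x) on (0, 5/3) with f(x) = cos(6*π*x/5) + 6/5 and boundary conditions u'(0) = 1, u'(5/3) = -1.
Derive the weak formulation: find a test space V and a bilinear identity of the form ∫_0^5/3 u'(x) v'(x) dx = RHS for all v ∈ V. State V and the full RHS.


V = H^1(0, 5/3) (v unrestricted at boundary; u is determined up to an additive constant); weak form: ∫_0^5/3 u'v' dx = ∫_0^5/3 (cos(6*π*x/5) + 6/5) v dx − v(5/3) − v(0) for all v ∈ V.

Multiply both sides by a test function v and integrate from 0 to 5/3:
  ∫_0^5/3 −u''(x) v(x) dx = ∫_0^5/3 f(x) v(x) dx.
Integrate the LHS by parts once:
  ∫_0^5/3 −u'' v dx = −[u'(x) v(x)]_0^5/3 + ∫_0^5/3 u'(x) v'(x) dx.
Thus ∫_0^5/3 u'(x) v'(x) dx = ∫_0^5/3 f(x) v(x) dx + [u'(x) v(x)]_0^5/3.
Choose V so that boundary terms are either known or forced to vanish.
u has inhomogeneous Neumann u'(0) = 1, u'(5/3) = -1. [u' v]_0^5/3 = (-1)·v(5/3) − (1)·v(0) = − v(5/3) − v(0). Take V = H^1(0, 5/3); boundary term becomes part of RHS.
Weak formulation: find u (satisfying any essential BC) such that ∫_0^5/3 u'(x) v'(x) dx = ∫_0^5/3 f v dx − v(5/3) − v(0) for all v ∈ V (Neumann data are natural BCs: they enter the RHS as boundary terms).
Substituting f(x) = cos(6*π*x/5) + 6/5, the right-hand side is ∫_0^5/3 (cos(6*π*x/5) + 6/5) v dx − v(5/3) − v(0).
Compatibility check (pure Neumann): taking v ≡ 1 ∈ V gives 0 = ∫_0^5/3 f dx + (-1) − (1), i.e. ∫_0^5/3 f dx must equal u'(0) − u'(5/3) = 2. Indeed ∫_0^5/3 (cos(6*π*x/5) + 6/5) dx = 2, so the data are compatible. The solution is then unique only up to an additive constant (fix it e.g. by requiring ∫_0^5/3 u dx = 0).


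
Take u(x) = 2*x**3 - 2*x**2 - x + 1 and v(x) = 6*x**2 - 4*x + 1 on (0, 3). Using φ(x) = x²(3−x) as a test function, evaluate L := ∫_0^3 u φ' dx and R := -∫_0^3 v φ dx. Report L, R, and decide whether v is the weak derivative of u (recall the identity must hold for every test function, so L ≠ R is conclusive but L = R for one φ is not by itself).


LHS = -1809/20, RHS = -2079/20. No, v is not the weak derivative of u.

u(x) = 2*x**3 - 2*x**2 - x + 1, classical derivative u'(x) = 6*x**2 - 4*x - 1.
φ(x) = x²(3−x), so φ'(x) = 3*x*(2 - x).
Note φ(0) = φ(3) = 0, so the boundary term u·φ vanishes.
LHS = ∫_0^3 u(x) φ'(x) dx = ∫_0^3 (-6*x^5 + 18*x^4 - 9*x^3 - 9*x^2 + 6*x) dx. Term by term:
  ∫_0^3 -6*x^5 dx = -729;  ∫_0^3 18*x^4 dx = 4374/5;  ∫_0^3 -9*x^3 dx = -729/4;
  ∫_0^3 -9*x^2 dx = -81;  ∫_0^3 6*x dx = 27.
Sum: -729 + 4374/5 − 729/4 − 81 + 27 = -1809/20.
So LHS = -1809/20.
∫_0^3 v(x) φ(x) dx = ∫_0^3 (-6*x^5 + 22*x^4 - 13*x^3 + 3*x^2) dx. Term by term:
  ∫_0^3 -6*x^5 dx = -729;  ∫_0^3 22*x^4 dx = 5346/5;  ∫_0^3 -13*x^3 dx = -1053/4;
  ∫_0^3 3*x^2 dx = 27.
Sum: -729 + 5346/5 − 1053/4 + 27 = 2079/20.
So RHS = -∫_0^3 v(x) φ(x) dx = -2079/20.
LHS − RHS = 27/2 ≠ 0, so the identity fails.
(For a valid weak derivative the identity must hold for EVERY test function, in particular this one. The failure shows v is NOT the weak derivative of u.)
Correct weak derivative would be u'(x) = 6*x**2 - 4*x - 1.


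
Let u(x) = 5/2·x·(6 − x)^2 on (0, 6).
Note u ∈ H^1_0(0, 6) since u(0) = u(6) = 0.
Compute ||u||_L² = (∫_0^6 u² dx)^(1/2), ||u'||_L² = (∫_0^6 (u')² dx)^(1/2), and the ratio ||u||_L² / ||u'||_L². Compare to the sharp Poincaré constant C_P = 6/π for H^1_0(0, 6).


||u||_L² / ||u'||_L² = 3*sqrt(14)/7 < C_P = 6/π.

u(x) = 5/2·x·(6 − x)^2, so u'(x) = 15*(x/2 - 3)*(x - 2).
u(x) = 5/2·x·(6 − x)^2 vanishes at x = 0 and x = 6, so u ∈ H^1_0(0, 6). Differentiate via the product rule and integrate the resulting polynomials term by term.
  ∫_0^6 u² dx = ∫_0^6 (25*x^6/4 - 150*x^5 + 1350*x^4 - 5400*x^3 + 8100*x^2) dx. Term by term:
    ∫_0^6 25*x^6/4 dx = 1749600/7;  ∫_0^6 -150*x^5 dx = -1166400;  ∫_0^6 1350*x^4 dx = 2099520;
    ∫_0^6 -5400*x^3 dx = -1749600;  ∫_0^6 8100*x^2 dx = 583200.
  Sum: 1749600/7 − 1166400 + 2099520 − 1749600 + 583200 = 116640/7.
  ∫_0^6 (u')² dx = ∫_0^6 (225*x^4/4 - 900*x^3 + 4950*x^2 - 10800*x + 8100) dx. Term by term:
    ∫_0^6 225*x^4/4 dx = 87480;  ∫_0^6 -900*x^3 dx = -291600;  ∫_0^6 4950*x^2 dx = 356400;
    ∫_0^6 -10800*x dx = -194400;  ∫_0^6 8100 dx = 48600.
  Sum: 87480 − 291600 + 356400 − 194400 + 48600 = 6480.
∫_0^6 u² dx = 116640/7, so ||u||_L² = 108*sqrt(70)/7.
∫_0^6 (u')² dx = 6480, so ||u'||_L² = 36*sqrt(5).
Ratio ||u||_L² / ||u'||_L² = 3*sqrt(14)/7.
Sharp Poincaré constant on H^1_0(0, 6) is C_P = L/π = 6/π, achieved by sin(π/6·x).
A polynomial bump cannot attain the sharp Poincaré constant (only the first sine eigenfunction does), so the ratio is strictly less than C_P, consistent with ||u||_L² ≤ C_P ||u'||_L².


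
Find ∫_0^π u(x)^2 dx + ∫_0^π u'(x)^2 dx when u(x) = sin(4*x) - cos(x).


||u||_{H^1(0,π)}^2 = -32/15 + 19*π/2

u'(x) = sin(x) + 4*cos(4*x).
Expand u² and (u')² and integrate term by term on (0, π), using: for integers n ≥ 1, ∫_0^π sin²(nx) dx = ∫_0^π cos²(nx) dx = π/2; for n ≠ n', ∫_0^π sin(nx)sin(n'x) dx = ∫_0^π cos(nx)cos(n'x) dx = 0; and by product-to-sum, ∫_0^π sin(nx)cos(n'x) dx = ½∫_0^π [sin((n+n')x) + sin((n−n')x)] dx, which is 0 when n+n' is even and 2n/(n²−n'²) when n+n' is odd (it need not vanish on (0, π)).
  u² squared terms: (-1)²·∫cos(x)² dx = 1·π/2 = π/2;  (1)²·∫sin(4x)² dx = 1·π/2 = π/2.
  u² cross terms: 2·(-1)·(1)·∫cos(x)·sin(4x) dx = -2·(8/15) = -16/15.
  So ∫_0^π u² dx = π/2 + π/2 − 16/15 = -16/15 + π.
  (u')² squared terms: (4)²·∫cos(4x)² dx = 16·π/2 = 8*π;  (1)²·∫sin(x)² dx = 1·π/2 = π/2.
  (u')² cross terms: 2·(4)·(1)·∫cos(4x)·sin(x) dx = 8·(-2/15) = -16/15.
  So ∫_0^π (u')² dx = 8*π + π/2 − 16/15 = -16/15 + 17*π/2.
||u||_{H^1}^2 = (-16/15 + π) + (-16/15 + 17*π/2) = -32/15 + 19*π/2.


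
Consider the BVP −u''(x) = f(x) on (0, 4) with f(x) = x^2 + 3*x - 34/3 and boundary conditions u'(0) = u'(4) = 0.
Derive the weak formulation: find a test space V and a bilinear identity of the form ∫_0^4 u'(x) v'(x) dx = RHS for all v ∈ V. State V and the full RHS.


V = H^1(0, 4) (no boundary constraint on v; u is determined up to an additive constant); weak form: ∫_0^4 u'v' dx = ∫_0^4 (x^2 + 3*x - 34/3) v dx for all v ∈ V.

Multiply both sides by a test function v and integrate from 0 to 4:
  ∫_0^4 −u''(x) v(x) dx = ∫_0^4 f(x) v(x) dx.
Integrate the LHS by parts once:
  ∫_0^4 −u'' v dx = −[u'(x) v(x)]_0^4 + ∫_0^4 u'(x) v'(x) dx.
Thus ∫_0^4 u'(x) v'(x) dx = ∫_0^4 f(x) v(x) dx + [u'(x) v(x)]_0^4.
Choose V so that boundary terms are either known or forced to vanish.
u has homogeneous Neumann: u'(0) = u'(4) = 0. So [u' v]_0^4 = 0·v(4) − 0·v(0) = 0 for any v; take V = H^1(0, 4).
Weak formulation: find u (satisfying any essential BC) such that ∫_0^4 u'(x) v'(x) dx = ∫_0^4 f v dx for all v ∈ V (homogeneous Neumann, so boundary terms vanish).
Substituting f(x) = x^2 + 3*x - 34/3, the right-hand side is ∫_0^4 (x^2 + 3*x - 34/3) v dx.
Compatibility check (pure Neumann): taking v ≡ 1 ∈ V gives 0 = ∫_0^4 f dx + (0) − (0), i.e. ∫_0^4 f dx must equal u'(0) − u'(4) = 0. Indeed ∫_0^4 (x^2 + 3*x - 34/3) dx = 0, so the data are compatible. The solution is then unique only up to an additive constant (fix it e.g. by requiring ∫_0^4 u dx = 0).


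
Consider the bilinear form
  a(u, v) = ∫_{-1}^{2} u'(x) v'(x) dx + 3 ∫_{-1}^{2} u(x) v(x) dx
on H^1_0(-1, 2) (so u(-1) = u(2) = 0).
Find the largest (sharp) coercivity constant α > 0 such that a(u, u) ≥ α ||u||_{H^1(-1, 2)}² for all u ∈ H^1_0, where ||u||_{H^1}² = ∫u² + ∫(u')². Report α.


α = 1

Coercivity of a(·,·) on H^1_0(-1, 2) means a(u, u) ≥ α ||u||_{H^1}² for every u ∈ H^1_0.
The interval has length L = 3, and Poincaré/coercivity depend only on L. Here a(u, u) = ∫(u')² + (3)·∫u².
Here c = 3 ≥ 1, so a(u,u) = ∫(u')² + c∫u² ≥ ∫(u')² + ∫u² = ||u||_{H^1}², i.e. α = 1 works. No larger α is possible: a(u,u) ≥ α||u||_{H^1}² means (1−α)∫(u')² ≥ (α−c)∫u², and for the modes u_n = sin(nπ(x−x₀)/L) (x₀ the left endpoint) one has ∫u_n²/∫(u_n')² = (L/(nπ))² → 0, so a(u_n,u_n)/||u_n||_{H^1}² → 1. Hence the optimal constant is α = 1.
Therefore α = 1.


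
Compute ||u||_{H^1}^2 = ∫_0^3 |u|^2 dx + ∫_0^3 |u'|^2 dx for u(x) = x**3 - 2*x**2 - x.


||u||_{H^1}^2 = 3291/35

The H^1 norm (squared) on an interval (0, L) is
  ||u||_{H^1}^2 = ∫_0^L u(x)^2 dx + ∫_0^L u'(x)^2 dx.
Compute u'(x) = 3*x**2 - 4*x - 1.
Then u(x)^2 = x**6 - 4*x**5 + 2*x**4 + 4*x**3 + x**2 and u'(x)^2 = 9*x**4 - 24*x**3 + 10*x**2 + 8*x + 1.
Integrate each monomial from 0 to 3 using ∫_0^3 c·x^n dx = c·3^(n+1)/(n+1):
  ∫_0^3 u(x)^2 dx = ∫_0^3 (x^6 - 4*x^5 + 2*x^4 + 4*x^3 + x^2) dx. Term by term:
    ∫_0^3 x^6 dx = 2187/7;  ∫_0^3 -4*x^5 dx = -486;  ∫_0^3 2*x^4 dx = 486/5;
    ∫_0^3 4*x^3 dx = 81;  ∫_0^3 x^2 dx = 9.
  Sum: 2187/7 − 486 + 486/5 + 81 + 9 = 477/35.
  ∫_0^3 u'(x)^2 dx = ∫_0^3 (9*x^4 - 24*x^3 + 10*x^2 + 8*x + 1) dx. Term by term:
    ∫_0^3 9*x^4 dx = 2187/5;  ∫_0^3 -24*x^3 dx = -486;  ∫_0^3 10*x^2 dx = 90;
    ∫_0^3 8*x dx = 36;  ∫_0^3 1 dx = 3.
  Sum: 2187/5 − 486 + 90 + 36 + 3 = 402/5.
Adding: ||u||_{H^1}^2 = 477/35 + 402/5 = 3291/35.


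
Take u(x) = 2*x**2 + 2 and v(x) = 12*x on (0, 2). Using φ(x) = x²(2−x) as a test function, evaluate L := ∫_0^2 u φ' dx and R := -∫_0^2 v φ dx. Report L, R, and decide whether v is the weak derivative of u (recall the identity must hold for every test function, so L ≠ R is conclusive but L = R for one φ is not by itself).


LHS = -32/5, RHS = -96/5. No, v is not the weak derivative of u.

u(x) = 2*x**2 + 2, classical derivative u'(x) = 4*x.
φ(x) = x²(2−x), so φ'(x) = x*(4 - 3*x).
Note φ(0) = φ(2) = 0, so the boundary term u·φ vanishes.
LHS = ∫_0^2 u(x) φ'(x) dx = ∫_0^2 (-6*x^4 + 8*x^3 - 6*x^2 + 8*x) dx. Term by term:
  ∫_0^2 -6*x^4 dx = -192/5;  ∫_0^2 8*x^3 dx = 32;  ∫_0^2 -6*x^2 dx = -16;
  ∫_0^2 8*x dx = 16.
Sum: -192/5 + 32 − 16 + 16 = -32/5.
So LHS = -32/5.
∫_0^2 v(x) φ(x) dx = ∫_0^2 (-12*x^4 + 24*x^3) dx. Term by term:
  ∫_0^2 -12*x^4 dx = -384/5;  ∫_0^2 24*x^3 dx = 96.
Sum: -384/5 + 96 = 96/5.
So RHS = -∫_0^2 v(x) φ(x) dx = -96/5.
LHS − RHS = 64/5 ≠ 0, so the identity fails.
(For a valid weak derivative the identity must hold for EVERY test function, in particular this one. The failure shows v is NOT the weak derivative of u.)
Correct weak derivative would be u'(x) = 4*x.


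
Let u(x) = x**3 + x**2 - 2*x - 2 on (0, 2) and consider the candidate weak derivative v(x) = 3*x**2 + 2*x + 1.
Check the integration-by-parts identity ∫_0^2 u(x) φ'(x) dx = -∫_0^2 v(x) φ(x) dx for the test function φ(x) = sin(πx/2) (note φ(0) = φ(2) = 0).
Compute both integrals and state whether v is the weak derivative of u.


LHS = -24/π + 96/π^3, RHS = -36/π + 96/π^3. No, v is not the weak derivative of u.

u(x) = x**3 + x**2 - 2*x - 2, classical derivative u'(x) = 3*x**2 + 2*x - 2.
φ(x) = sin(πx/2), so φ'(x) = π*cos(π*x/2)/2.
Note φ(0) = φ(2) = 0, so the boundary term u·φ vanishes.
LHS = ∫_0^2 u(x) φ'(x) dx = ∫_0^2 (π*x^3*cos(π*x/2)/2 + π*x^2*cos(π*x/2)/2 - π*x*cos(π*x/2) - π*cos(π*x/2)) dx. Term by term:
  ∫_0^2 -π*cos(π*x/2) dx = 0;  ∫_0^2 π*x^2*cos(π*x/2)/2 dx = -8/π;  ∫_0^2 π*x^3*cos(π*x/2)/2 dx = -24/π + 96/π^3;
  ∫_0^2 -π*x*cos(π*x/2) dx = 8/π.
Sum: 0 − 8/π + -24/π + 96/π^3 + 8/π = -24/π + 96/π^3.
So LHS = -24/π + 96/π^3.
∫_0^2 v(x) φ(x) dx = ∫_0^2 (3*x^2*sin(π*x/2) + 2*x*sin(π*x/2) + sin(π*x/2)) dx. Term by term:
  ∫_0^2 2*x*sin(π*x/2) dx = 8/π;  ∫_0^2 3*x^2*sin(π*x/2) dx = -96/π^3 + 24/π;  ∫_0^2 sin(π*x/2) dx = 4/π.
Sum: 8/π + -96/π^3 + 24/π + 4/π = -96/π^3 + 36/π.
So RHS = -∫_0^2 v(x) φ(x) dx = -36/π + 96/π^3.
LHS − RHS = 12/π ≠ 0, so the identity fails.
(For a valid weak derivative the identity must hold for EVERY test function, in particular this one. The failure shows v is NOT the weak derivative of u.)
Correct weak derivative would be u'(x) = 3*x**2 + 2*x - 2.


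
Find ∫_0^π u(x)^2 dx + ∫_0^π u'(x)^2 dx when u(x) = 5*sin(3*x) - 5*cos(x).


||u||_{H^1(0,π)}^2 = 150*π

u'(x) = 5*sin(x) + 15*cos(3*x).
Expand u² and (u')² and integrate term by term on (0, π), using: for integers n ≥ 1, ∫_0^π sin²(nx) dx = ∫_0^π cos²(nx) dx = π/2; for n ≠ n', ∫_0^π sin(nx)sin(n'x) dx = ∫_0^π cos(nx)cos(n'x) dx = 0; and by product-to-sum, ∫_0^π sin(nx)cos(n'x) dx = ½∫_0^π [sin((n+n')x) + sin((n−n')x)] dx, which is 0 when n+n' is even and 2n/(n²−n'²) when n+n' is odd (it need not vanish on (0, π)).
  u² squared terms: (-5)²·∫cos(x)² dx = 25·π/2 = 25*π/2;  (5)²·∫sin(3x)² dx = 25·π/2 = 25*π/2.
  u² cross terms: 2·(-5)·(5)·∫cos(x)·sin(3x) dx = -50·(0) = 0.
  So ∫_0^π u² dx = 25*π/2 + 25*π/2 + 0 = 25*π.
  (u')² squared terms: (5)²·∫sin(x)² dx = 25·π/2 = 25*π/2;  (15)²·∫cos(3x)² dx = 225·π/2 = 225*π/2.
  (u')² cross terms: 2·(5)·(15)·∫sin(x)·cos(3x) dx = 150·(0) = 0.
  So ∫_0^π (u')² dx = 25*π/2 + 225*π/2 + 0 = 125*π.
||u||_{H^1}^2 = (25*π) + (125*π) = 150*π.


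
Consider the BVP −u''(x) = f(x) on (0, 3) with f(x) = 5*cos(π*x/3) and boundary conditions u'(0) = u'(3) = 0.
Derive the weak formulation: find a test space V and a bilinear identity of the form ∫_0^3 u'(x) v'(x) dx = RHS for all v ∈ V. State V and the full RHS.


V = H^1(0, 3) (no boundary constraint on v; u is determined up to an additive constant); weak form: ∫_0^3 u'v' dx = ∫_0^3 (5*cos(π*x/3)) v dx for all v ∈ V.

Multiply both sides by a test function v and integrate from 0 to 3:
  ∫_0^3 −u''(x) v(x) dx = ∫_0^3 f(x) v(x) dx.
Integrate the LHS by parts once:
  ∫_0^3 −u'' v dx = −[u'(x) v(x)]_0^3 + ∫_0^3 u'(x) v'(x) dx.
Thus ∫_0^3 u'(x) v'(x) dx = ∫_0^3 f(x) v(x) dx + [u'(x) v(x)]_0^3.
Choose V so that boundary terms are either known or forced to vanish.
u has homogeneous Neumann: u'(0) = u'(3) = 0. So [u' v]_0^3 = 0·v(3) − 0·v(0) = 0 for any v; take V = H^1(0, 3).
Weak formulation: find u (satisfying any essential BC) such that ∫_0^3 u'(x) v'(x) dx = ∫_0^3 f v dx for all v ∈ V (homogeneous Neumann, so boundary terms vanish).
Substituting f(x) = 5*cos(π*x/3), the right-hand side is ∫_0^3 (5*cos(π*x/3)) v dx.
Compatibility check (pure Neumann): taking v ≡ 1 ∈ V gives 0 = ∫_0^3 f dx + (0) − (0), i.e. ∫_0^3 f dx must equal u'(0) − u'(3) = 0. Indeed ∫_0^3 (5*cos(π*x/3)) dx = 0, so the data are compatible. The solution is then unique only up to an additive constant (fix it e.g. by requiring ∫_0^3 u dx = 0).


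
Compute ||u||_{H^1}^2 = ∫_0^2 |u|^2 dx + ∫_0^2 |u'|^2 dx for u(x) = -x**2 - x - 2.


||u||_{H^1}^2 = 322/5

The H^1 norm (squared) on an interval (0, L) is
  ||u||_{H^1}^2 = ∫_0^L u(x)^2 dx + ∫_0^L u'(x)^2 dx.
Compute u'(x) = -2*x - 1.
Then u(x)^2 = x**4 + 2*x**3 + 5*x**2 + 4*x + 4 and u'(x)^2 = 4*x**2 + 4*x + 1.
Integrate each monomial from 0 to 2 using ∫_0^2 c·x^n dx = c·2^(n+1)/(n+1):
  ∫_0^2 u(x)^2 dx = ∫_0^2 (x^4 + 2*x^3 + 5*x^2 + 4*x + 4) dx. Term by term:
    ∫_0^2 x^4 dx = 32/5;  ∫_0^2 2*x^3 dx = 8;  ∫_0^2 5*x^2 dx = 40/3;
    ∫_0^2 4*x dx = 8;  ∫_0^2 4 dx = 8.
  Sum: 32/5 + 8 + 40/3 + 8 + 8 = 656/15.
  ∫_0^2 u'(x)^2 dx = ∫_0^2 (4*x^2 + 4*x + 1) dx. Term by term:
    ∫_0^2 4*x^2 dx = 32/3;  ∫_0^2 4*x dx = 8;  ∫_0^2 1 dx = 2.
  Sum: 32/3 + 8 + 2 = 62/3.
Adding: ||u||_{H^1}^2 = 656/15 + 62/3 = 322/5.


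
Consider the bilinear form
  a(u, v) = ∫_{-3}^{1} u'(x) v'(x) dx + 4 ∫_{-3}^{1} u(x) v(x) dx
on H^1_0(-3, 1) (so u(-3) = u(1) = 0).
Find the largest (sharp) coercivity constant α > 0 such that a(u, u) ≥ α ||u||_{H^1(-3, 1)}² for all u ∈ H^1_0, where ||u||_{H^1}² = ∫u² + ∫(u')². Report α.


α = 1

Coercivity of a(·,·) on H^1_0(-3, 1) means a(u, u) ≥ α ||u||_{H^1}² for every u ∈ H^1_0.
The interval has length L = 4, and Poincaré/coercivity depend only on L. Here a(u, u) = ∫(u')² + (4)·∫u².
Here c = 4 ≥ 1, so a(u,u) = ∫(u')² + c∫u² ≥ ∫(u')² + ∫u² = ||u||_{H^1}², i.e. α = 1 works. No larger α is possible: a(u,u) ≥ α||u||_{H^1}² means (1−α)∫(u')² ≥ (α−c)∫u², and for the modes u_n = sin(nπ(x−x₀)/L) (x₀ the left endpoint) one has ∫u_n²/∫(u_n')² = (L/(nπ))² → 0, so a(u_n,u_n)/||u_n||_{H^1}² → 1. Hence the optimal constant is α = 1.
Therefore α = 1.


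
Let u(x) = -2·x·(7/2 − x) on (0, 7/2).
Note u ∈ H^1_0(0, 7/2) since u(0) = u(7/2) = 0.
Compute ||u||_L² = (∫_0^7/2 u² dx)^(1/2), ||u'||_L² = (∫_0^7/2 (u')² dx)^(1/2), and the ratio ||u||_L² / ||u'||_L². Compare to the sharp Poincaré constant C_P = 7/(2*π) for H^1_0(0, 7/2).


||u||_L² / ||u'||_L² = 7*sqrt(10)/20 < C_P = 7/(2*π).

u(x) = -2·x·(7/2 − x), so u'(x) = 4*x - 7.
u(x) = -2·x·(7/2 − x) vanishes at x = 0 and x = 7/2, so u ∈ H^1_0(0, 7/2). Differentiate via the product rule and integrate the resulting polynomials term by term.
  ∫_0^7/2 u² dx = ∫_0^7/2 (4*x^4 - 28*x^3 + 49*x^2) dx. Term by term:
    ∫_0^7/2 4*x^4 dx = 16807/40;  ∫_0^7/2 -28*x^3 dx = -16807/16;  ∫_0^7/2 49*x^2 dx = 16807/24.
  Sum: 16807/40 − 16807/16 + 16807/24 = 16807/240.
  ∫_0^7/2 (u')² dx = ∫_0^7/2 (16*x^2 - 56*x + 49) dx. Term by term:
    ∫_0^7/2 16*x^2 dx = 686/3;  ∫_0^7/2 -56*x dx = -343;  ∫_0^7/2 49 dx = 343/2.
  Sum: 686/3 − 343 + 343/2 = 343/6.
∫_0^7/2 u² dx = 16807/240, so ||u||_L² = 49*sqrt(105)/60.
∫_0^7/2 (u')² dx = 343/6, so ||u'||_L² = 7*sqrt(42)/6.
Ratio ||u||_L² / ||u'||_L² = 7*sqrt(10)/20.
Sharp Poincaré constant on H^1_0(0, 7/2) is C_P = L/π = 7/(2*π), achieved by sin(2*π/7·x).
A polynomial bump cannot attain the sharp Poincaré constant (only the first sine eigenfunction does), so the ratio is strictly less than C_P, consistent with ||u||_L² ≤ C_P ||u'||_L².


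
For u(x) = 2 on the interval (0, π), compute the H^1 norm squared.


||u||_{H^1(0,π)}^2 = 4*π

u'(x) = 0.
Expand u² and (u')² and integrate term by term on (0, π), using: for integers n ≥ 1, ∫_0^π sin²(nx) dx = ∫_0^π cos²(nx) dx = π/2; for n ≠ n', ∫_0^π sin(nx)sin(n'x) dx = ∫_0^π cos(nx)cos(n'x) dx = 0; and by product-to-sum, ∫_0^π sin(nx)cos(n'x) dx = ½∫_0^π [sin((n+n')x) + sin((n−n')x)] dx, which is 0 when n+n' is even and 2n/(n²−n'²) when n+n' is odd (it need not vanish on (0, π)). For the constant mode: ∫_0^π 1 dx = π, ∫_0^π cos(nx) dx = 0, ∫_0^π sin(nx) dx = (1−(−1)^n)/n.
  u² squared terms: (2)²·∫1 dx = 4·π = 4*π.
  So ∫_0^π u² dx = 4*π.
  u' ≡ 0, so ∫_0^π (u')² dx = 0.
||u||_{H^1}^2 = (4*π) + (0) = 4*π.


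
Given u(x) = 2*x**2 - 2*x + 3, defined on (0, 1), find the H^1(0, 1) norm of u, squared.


||u||_{H^1}^2 = 127/15

The H^1 norm (squared) on an interval (0, L) is
  ||u||_{H^1}^2 = ∫_0^L u(x)^2 dx + ∫_0^L u'(x)^2 dx.
Compute u'(x) = 4*x - 2.
Then u(x)^2 = 4*x**4 - 8*x**3 + 16*x**2 - 12*x + 9 and u'(x)^2 = 16*x**2 - 16*x + 4.
Integrate each monomial from 0 to 1 using ∫_0^1 c·x^n dx = c·1^(n+1)/(n+1):
  ∫_0^1 u(x)^2 dx = ∫_0^1 (4*x^4 - 8*x^3 + 16*x^2 - 12*x + 9) dx. Term by term:
    ∫_0^1 4*x^4 dx = 4/5;  ∫_0^1 -8*x^3 dx = -2;  ∫_0^1 16*x^2 dx = 16/3;
    ∫_0^1 -12*x dx = -6;  ∫_0^1 9 dx = 9.
  Sum: 4/5 − 2 + 16/3 − 6 + 9 = 107/15.
  ∫_0^1 u'(x)^2 dx = ∫_0^1 (16*x^2 - 16*x + 4) dx. Term by term:
    ∫_0^1 16*x^2 dx = 16/3;  ∫_0^1 -16*x dx = -8;  ∫_0^1 4 dx = 4.
  Sum: 16/3 − 8 + 4 = 4/3.
Adding: ||u||_{H^1}^2 = 107/15 + 4/3 = 127/15.


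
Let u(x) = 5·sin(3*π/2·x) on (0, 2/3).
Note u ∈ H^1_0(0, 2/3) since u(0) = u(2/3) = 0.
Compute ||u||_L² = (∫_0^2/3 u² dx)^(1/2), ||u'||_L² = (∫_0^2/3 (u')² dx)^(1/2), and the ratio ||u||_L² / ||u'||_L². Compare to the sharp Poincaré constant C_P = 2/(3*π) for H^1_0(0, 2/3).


||u||_L² / ||u'||_L² = 2/(3*π) = C_P.

u(x) = 5·sin(3*π/2·x), so u'(x) = 15*π*cos(3*π*x/2)/2.
Writing u(x) = A·sin(kπx/L) with A = 5 and k = 1, use ∫_0^L sin²(kπx/L) dx = L/2 and ∫_0^L cos²(kπx/L) dx = L/2.
u² = 25·sin²(3*π/2·x) and (u')² = 225*π^2/4·cos²(3*π/2·x), and each of sin², cos² integrates to L/2 = 1/3 over (0, 2/3).
∫_0^2/3 u² dx = 25/3, so ||u||_L² = 5*sqrt(3)/3.
∫_0^2/3 (u')² dx = 75*π^2/4, so ||u'||_L² = 5*sqrt(3)*π/2.
Ratio ||u||_L² / ||u'||_L² = 2/(3*π).
Sharp Poincaré constant on H^1_0(0, 2/3) is C_P = L/π = 2/(3*π), achieved by sin(3*π/2·x).
This is the k = 1 eigenfunction (up to amplitude), so the ratio equals the sharp Poincaré constant exactly.


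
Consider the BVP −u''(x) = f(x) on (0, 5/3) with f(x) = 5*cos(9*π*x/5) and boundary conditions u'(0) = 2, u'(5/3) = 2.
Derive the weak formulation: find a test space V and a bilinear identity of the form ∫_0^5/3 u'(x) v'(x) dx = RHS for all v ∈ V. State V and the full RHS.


V = H^1(0, 5/3) (v unrestricted at boundary; u is determined up to an additive constant); weak form: ∫_0^5/3 u'v' dx = ∫_0^5/3 (5*cos(9*π*x/5)) v dx + 2·v(5/3) − 2·v(0) for all v ∈ V.

Multiply both sides by a test function v and integrate from 0 to 5/3:
  ∫_0^5/3 −u''(x) v(x) dx = ∫_0^5/3 f(x) v(x) dx.
Integrate the LHS by parts once:
  ∫_0^5/3 −u'' v dx = −[u'(x) v(x)]_0^5/3 + ∫_0^5/3 u'(x) v'(x) dx.
Thus ∫_0^5/3 u'(x) v'(x) dx = ∫_0^5/3 f(x) v(x) dx + [u'(x) v(x)]_0^5/3.
Choose V so that boundary terms are either known or forced to vanish.
u has inhomogeneous Neumann u'(0) = 2, u'(5/3) = 2. [u' v]_0^5/3 = (2)·v(5/3) − (2)·v(0) = 2·v(5/3) − 2·v(0). Take V = H^1(0, 5/3); boundary term becomes part of RHS.
Weak formulation: find u (satisfying any essential BC) such that ∫_0^5/3 u'(x) v'(x) dx = ∫_0^5/3 f v dx + 2·v(5/3) − 2·v(0) for all v ∈ V (Neumann data are natural BCs: they enter the RHS as boundary terms).
Substituting f(x) = 5*cos(9*π*x/5), the right-hand side is ∫_0^5/3 (5*cos(9*π*x/5)) v dx + 2·v(5/3) − 2·v(0).
Compatibility check (pure Neumann): taking v ≡ 1 ∈ V gives 0 = ∫_0^5/3 f dx + (2) − (2), i.e. ∫_0^5/3 f dx must equal u'(0) − u'(5/3) = 0. Indeed ∫_0^5/3 (5*cos(9*π*x/5)) dx = 0, so the data are compatible. The solution is then unique only up to an additive constant (fix it e.g. by requiring ∫_0^5/3 u dx = 0).


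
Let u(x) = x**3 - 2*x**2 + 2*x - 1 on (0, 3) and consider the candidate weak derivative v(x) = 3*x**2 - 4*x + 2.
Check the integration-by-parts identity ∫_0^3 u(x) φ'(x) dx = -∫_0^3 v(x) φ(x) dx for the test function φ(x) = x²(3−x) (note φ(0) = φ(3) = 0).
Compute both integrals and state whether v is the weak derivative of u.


LHS = -189/5, RHS = -189/5. Yes, v = u' weakly.

u(x) = x**3 - 2*x**2 + 2*x - 1, classical derivative u'(x) = 3*x**2 - 4*x + 2.
φ(x) = x²(3−x), so φ'(x) = 3*x*(2 - x).
Note φ(0) = φ(3) = 0, so the boundary term u·φ vanishes.
LHS = ∫_0^3 u(x) φ'(x) dx = ∫_0^3 (-3*x^5 + 12*x^4 - 18*x^3 + 15*x^2 - 6*x) dx. Term by term:
  ∫_0^3 -3*x^5 dx = -729/2;  ∫_0^3 12*x^4 dx = 2916/5;  ∫_0^3 -18*x^3 dx = -729/2;
  ∫_0^3 15*x^2 dx = 135;  ∫_0^3 -6*x dx = -27.
Sum: -729/2 + 2916/5 − 729/2 + 135 − 27 = -189/5.
So LHS = -189/5.
∫_0^3 v(x) φ(x) dx = ∫_0^3 (-3*x^5 + 13*x^4 - 14*x^3 + 6*x^2) dx. Term by term:
  ∫_0^3 -3*x^5 dx = -729/2;  ∫_0^3 13*x^4 dx = 3159/5;  ∫_0^3 -14*x^3 dx = -567/2;
  ∫_0^3 6*x^2 dx = 54.
Sum: -729/2 + 3159/5 − 567/2 + 54 = 189/5.
So RHS = -∫_0^3 v(x) φ(x) dx = -189/5.
LHS = RHS, so the identity holds for this test φ.
Moreover u is smooth here and v(x) = u'(x) = 3*x**2 - 4*x + 2 pointwise, so the identity holds for every test function. Hence v is the weak derivative of u.


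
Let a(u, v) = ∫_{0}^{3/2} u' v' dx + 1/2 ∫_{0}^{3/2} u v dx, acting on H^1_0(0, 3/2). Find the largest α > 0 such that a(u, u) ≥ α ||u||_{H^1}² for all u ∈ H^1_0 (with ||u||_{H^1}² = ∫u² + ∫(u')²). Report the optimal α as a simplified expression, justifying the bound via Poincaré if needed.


α = (9 + 8*π^2)/(2*(9 + 4*π^2))

Coercivity of a(·,·) on H^1_0(0, 3/2) means a(u, u) ≥ α ||u||_{H^1}² for every u ∈ H^1_0.
The interval has length L = 3/2, and Poincaré/coercivity depend only on L. Here a(u, u) = ∫(u')² + (1/2)·∫u².
Here 0 < c = 1/2 < 1. The condition a(u,u) ≥ α||u||_{H^1}² reads (1−α)∫(u')² ≥ (α−c)∫u². Any admissible α is ≤ 1 (rapidly oscillating u have ∫u²/∫(u')² → 0), and α = 1 would force 0 ≥ (1−c)∫u², impossible since c < 1; so 1−α > 0. By the sharp Poincaré inequality on H^1_0 of an interval of length L, ∫(u')² ≥ (π/L)²∫u² with equality for the first sine mode sin(π(x−x₀)/L) (x₀ the left endpoint), so the inequality holds for all u iff (1−α)(π/L)² ≥ α − c, i.e. α ≤ ((π/L)² + c)/((π/L)² + 1) = (1 + c(L/π)²)/(1 + (L/π)²). With (π/L)² = 4*π^2/9 and c = 1/2, the largest admissible constant is α = ((π/L)² + c)/((π/L)² + 1).
Simplifying, α = (9 + 8*π^2)/(2*(9 + 4*π^2)).


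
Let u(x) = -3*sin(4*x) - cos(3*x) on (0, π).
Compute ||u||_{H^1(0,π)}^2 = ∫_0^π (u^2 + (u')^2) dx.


||u||_{H^1(0,π)}^2 = 480/7 + 163*π/2

u'(x) = 3*sin(3*x) - 12*cos(4*x).
Expand u² and (u')² and integrate term by term on (0, π), using: for integers n ≥ 1, ∫_0^π sin²(nx) dx = ∫_0^π cos²(nx) dx = π/2; for n ≠ n', ∫_0^π sin(nx)sin(n'x) dx = ∫_0^π cos(nx)cos(n'x) dx = 0; and by product-to-sum, ∫_0^π sin(nx)cos(n'x) dx = ½∫_0^π [sin((n+n')x) + sin((n−n')x)] dx, which is 0 when n+n' is even and 2n/(n²−n'²) when n+n' is odd (it need not vanish on (0, π)).
  u² squared terms: (-1)²·∫cos(3x)² dx = 1·π/2 = π/2;  (-3)²·∫sin(4x)² dx = 9·π/2 = 9*π/2.
  u² cross terms: 2·(-1)·(-3)·∫cos(3x)·sin(4x) dx = 6·(8/7) = 48/7.
  So ∫_0^π u² dx = π/2 + 9*π/2 + 48/7 = 48/7 + 5*π.
  (u')² squared terms: (-12)²·∫cos(4x)² dx = 144·π/2 = 72*π;  (3)²·∫sin(3x)² dx = 9·π/2 = 9*π/2.
  (u')² cross terms: 2·(-12)·(3)·∫cos(4x)·sin(3x) dx = -72·(-6/7) = 432/7.
  So ∫_0^π (u')² dx = 72*π + 9*π/2 + 432/7 = 432/7 + 153*π/2.
||u||_{H^1}^2 = (48/7 + 5*π) + (432/7 + 153*π/2) = 480/7 + 163*π/2.


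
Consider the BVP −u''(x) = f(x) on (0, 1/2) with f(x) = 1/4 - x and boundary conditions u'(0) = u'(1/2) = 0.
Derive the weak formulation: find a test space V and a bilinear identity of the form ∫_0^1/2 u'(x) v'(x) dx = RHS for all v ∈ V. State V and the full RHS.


V = H^1(0, 1/2) (no boundary constraint on v; u is determined up to an additive constant); weak form: ∫_0^1/2 u'v' dx = ∫_0^1/2 (1/4 - x) v dx for all v ∈ V.

Multiply both sides by a test function v and integrate from 0 to 1/2:
  ∫_0^1/2 −u''(x) v(x) dx = ∫_0^1/2 f(x) v(x) dx.
Integrate the LHS by parts once:
  ∫_0^1/2 −u'' v dx = −[u'(x) v(x)]_0^1/2 + ∫_0^1/2 u'(x) v'(x) dx.
Thus ∫_0^1/2 u'(x) v'(x) dx = ∫_0^1/2 f(x) v(x) dx + [u'(x) v(x)]_0^1/2.
Choose V so that boundary terms are either known or forced to vanish.
u has homogeneous Neumann: u'(0) = u'(1/2) = 0. So [u' v]_0^1/2 = 0·v(1/2) − 0·v(0) = 0 for any v; take V = H^1(0, 1/2).
Weak formulation: find u (satisfying any essential BC) such that ∫_0^1/2 u'(x) v'(x) dx = ∫_0^1/2 f v dx for all v ∈ V (homogeneous Neumann, so boundary terms vanish).
Substituting f(x) = 1/4 - x, the right-hand side is ∫_0^1/2 (1/4 - x) v dx.
Compatibility check (pure Neumann): taking v ≡ 1 ∈ V gives 0 = ∫_0^1/2 f dx + (0) − (0), i.e. ∫_0^1/2 f dx must equal u'(0) − u'(1/2) = 0. Indeed ∫_0^1/2 (1/4 - x) dx = 0, so the data are compatible. The solution is then unique only up to an additive constant (fix it e.g. by requiring ∫_0^1/2 u dx = 0).


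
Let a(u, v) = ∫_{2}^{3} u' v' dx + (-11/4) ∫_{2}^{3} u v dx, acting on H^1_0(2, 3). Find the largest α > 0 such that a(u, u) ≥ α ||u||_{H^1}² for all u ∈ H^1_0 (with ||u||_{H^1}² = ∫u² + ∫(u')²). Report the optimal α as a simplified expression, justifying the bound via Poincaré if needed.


α = (-11/4 + π^2)/(1 + π^2)

Coercivity of a(·,·) on H^1_0(2, 3) means a(u, u) ≥ α ||u||_{H^1}² for every u ∈ H^1_0.
The interval has length L = 1, and Poincaré/coercivity depend only on L. Here a(u, u) = ∫(u')² + (-11/4)·∫u².
Here c = -11/4 < 0 with |c| < (π/L)² = π^2, so coercivity still holds. The condition a(u,u) ≥ α||u||_{H^1}² reads (1−α)∫(u')² ≥ (α−c)∫u². Any admissible α is ≤ 1 (rapidly oscillating u have ∫u²/∫(u')² → 0), and α = 1 would force 0 ≥ (1−c)∫u², impossible since c < 1; so 1−α > 0. By the sharp Poincaré inequality on H^1_0 of an interval of length L, ∫(u')² ≥ (π/L)²∫u² with equality for the first sine mode sin(π(x−x₀)/L) (x₀ the left endpoint), so the inequality holds for all u iff (1−α)(π/L)² ≥ α − c, i.e. α ≤ ((π/L)² + c)/((π/L)² + 1) = (1 + c(L/π)²)/(1 + (L/π)²). (Direct route, valid since c ≤ 0: Poincaré gives c∫u² ≥ c(L/π)²∫(u')², so a(u,u) ≥ (1 + c(L/π)²)∫(u')², while ||u||_{H^1}² ≤ (1 + (L/π)²)∫(u')²; dividing yields the same α.) With (π/L)² = π^2 and c = -11/4, the largest admissible constant is α = ((π/L)² + c)/((π/L)² + 1).
Simplifying, α = (-11/4 + π^2)/(1 + π^2).


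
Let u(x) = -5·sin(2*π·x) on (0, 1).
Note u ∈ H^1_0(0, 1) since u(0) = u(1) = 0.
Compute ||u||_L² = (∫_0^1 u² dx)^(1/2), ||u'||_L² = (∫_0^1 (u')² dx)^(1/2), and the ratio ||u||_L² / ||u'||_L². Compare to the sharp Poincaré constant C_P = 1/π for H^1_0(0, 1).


||u||_L² / ||u'||_L² = 1/(2*π) < C_P = 1/π.

u(x) = -5·sin(2*π·x), so u'(x) = -10*π*cos(2*π*x).
Writing u(x) = A·sin(kπx/L) with A = -5 and k = 2, use ∫_0^L sin²(kπx/L) dx = L/2 and ∫_0^L cos²(kπx/L) dx = L/2.
u² = 25·sin²(2*π·x) and (u')² = 100*π^2·cos²(2*π·x), and each of sin², cos² integrates to L/2 = 1/2 over (0, 1).
∫_0^1 u² dx = 25/2, so ||u||_L² = 5*sqrt(2)/2.
∫_0^1 (u')² dx = 50*π^2, so ||u'||_L² = 5*sqrt(2)*π.
Ratio ||u||_L² / ||u'||_L² = 1/(2*π).
Sharp Poincaré constant on H^1_0(0, 1) is C_P = L/π = 1/π, achieved by sin(π·x).
This is the k = 2 harmonic; the ratio L/(kπ) is strictly less than C_P = L/π, consistent with the sharp inequality ||u||_L² ≤ C_P ||u'||_L².


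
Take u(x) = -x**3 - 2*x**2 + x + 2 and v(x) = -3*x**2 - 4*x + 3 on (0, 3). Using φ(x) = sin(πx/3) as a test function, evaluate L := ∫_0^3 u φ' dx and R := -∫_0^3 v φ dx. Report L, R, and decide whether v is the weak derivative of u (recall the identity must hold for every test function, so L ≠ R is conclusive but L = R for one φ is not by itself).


LHS = -324/π^3 + 111/π, RHS = -324/π^3 + 99/π. No, v is not the weak derivative of u.

u(x) = -x**3 - 2*x**2 + x + 2, classical derivative u'(x) = -3*x**2 - 4*x + 1.
φ(x) = sin(πx/3), so φ'(x) = π*cos(π*x/3)/3.
Note φ(0) = φ(3) = 0, so the boundary term u·φ vanishes.
LHS = ∫_0^3 u(x) φ'(x) dx = ∫_0^3 (-π*x^3*cos(π*x/3)/3 - 2*π*x^2*cos(π*x/3)/3 + π*x*cos(π*x/3)/3 + 2*π*cos(π*x/3)/3) dx. Term by term:
  ∫_0^3 2*π*cos(π*x/3)/3 dx = 0;  ∫_0^3 -2*π*x^2*cos(π*x/3)/3 dx = 36/π;  ∫_0^3 -π*x^3*cos(π*x/3)/3 dx = -324/π^3 + 81/π;
  ∫_0^3 π*x*cos(π*x/3)/3 dx = -6/π.
Sum: 0 + 36/π + -324/π^3 + 81/π − 6/π = -324/π^3 + 111/π.
So LHS = -324/π^3 + 111/π.
∫_0^3 v(x) φ(x) dx = ∫_0^3 (-3*x^2*sin(π*x/3) - 4*x*sin(π*x/3) + 3*sin(π*x/3)) dx. Term by term:
  ∫_0^3 3*sin(π*x/3) dx = 18/π;  ∫_0^3 -4*x*sin(π*x/3) dx = -36/π;  ∫_0^3 -3*x^2*sin(π*x/3) dx = -81/π + 324/π^3.
Sum: 18/π − 36/π + -81/π + 324/π^3 = -99/π + 324/π^3.
So RHS = -∫_0^3 v(x) φ(x) dx = -324/π^3 + 99/π.
LHS − RHS = 12/π ≠ 0, so the identity fails.
(For a valid weak derivative the identity must hold for EVERY test function, in particular this one. The failure shows v is NOT the weak derivative of u.)
Correct weak derivative would be u'(x) = -3*x**2 - 4*x + 1.


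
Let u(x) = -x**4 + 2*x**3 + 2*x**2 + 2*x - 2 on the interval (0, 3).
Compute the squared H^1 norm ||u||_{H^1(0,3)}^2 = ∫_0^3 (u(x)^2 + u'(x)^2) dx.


||u||_{H^1}^2 = 7887/14

The H^1 norm (squared) on an interval (0, L) is
  ||u||_{H^1}^2 = ∫_0^L u(x)^2 dx + ∫_0^L u'(x)^2 dx.
Compute u'(x) = -4*x**3 + 6*x**2 + 4*x + 2.
Then u(x)^2 = x**8 - 4*x**7 + 4*x**5 + 16*x**4 - 4*x**2 - 8*x + 4 and u'(x)^2 = 16*x**6 - 48*x**5 + 4*x**4 + 32*x**3 + 40*x**2 + 16*x + 4.
Integrate each monomial from 0 to 3 using ∫_0^3 c·x^n dx = c·3^(n+1)/(n+1):
  ∫_0^3 u(x)^2 dx = ∫_0^3 (x^8 - 4*x^7 + 4*x^5 + 16*x^4 - 4*x^2 - 8*x + 4) dx. Term by term:
    ∫_0^3 x^8 dx = 2187;  ∫_0^3 -4*x^7 dx = -6561/2;  ∫_0^3 4*x^5 dx = 486;
    ∫_0^3 16*x^4 dx = 3888/5;  ∫_0^3 -4*x^2 dx = -36;  ∫_0^3 -8*x dx = -36;
    ∫_0^3 4 dx = 12.
  Sum: 2187 − 6561/2 + 486 + 3888/5 − 36 − 36 + 12 = 1101/10.
  ∫_0^3 u'(x)^2 dx = ∫_0^3 (16*x^6 - 48*x^5 + 4*x^4 + 32*x^3 + 40*x^2 + 16*x + 4) dx. Term by term:
    ∫_0^3 16*x^6 dx = 34992/7;  ∫_0^3 -48*x^5 dx = -5832;  ∫_0^3 4*x^4 dx = 972/5;
    ∫_0^3 32*x^3 dx = 648;  ∫_0^3 40*x^2 dx = 360;  ∫_0^3 16*x dx = 72;
    ∫_0^3 4 dx = 12.
  Sum: 34992/7 − 5832 + 972/5 + 648 + 360 + 72 + 12 = 15864/35.
Adding: ||u||_{H^1}^2 = 1101/10 + 15864/35 = 7887/14.


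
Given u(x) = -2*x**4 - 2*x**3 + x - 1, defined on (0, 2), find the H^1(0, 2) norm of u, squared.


||u||_{H^1}^2 = 901336/315

The H^1 norm (squared) on an interval (0, L) is
  ||u||_{H^1}^2 = ∫_0^L u(x)^2 dx + ∫_0^L u'(x)^2 dx.
Compute u'(x) = -8*x**3 - 6*x**2 + 1.
Then u(x)^2 = 4*x**8 + 8*x**7 + 4*x**6 - 4*x**5 + 4*x**3 + x**2 - 2*x + 1 and u'(x)^2 = 64*x**6 + 96*x**5 + 36*x**4 - 16*x**3 - 12*x**2 + 1.
Integrate each monomial from 0 to 2 using ∫_0^2 c·x^n dx = c·2^(n+1)/(n+1):
  ∫_0^2 u(x)^2 dx = ∫_0^2 (4*x^8 + 8*x^7 + 4*x^6 - 4*x^5 + 4*x^3 + x^2 - 2*x + 1) dx. Term by term:
    ∫_0^2 4*x^8 dx = 2048/9;  ∫_0^2 8*x^7 dx = 256;  ∫_0^2 4*x^6 dx = 512/7;
    ∫_0^2 -4*x^5 dx = -128/3;  ∫_0^2 4*x^3 dx = 16;  ∫_0^2 x^2 dx = 8/3;
    ∫_0^2 -2*x dx = -4;  ∫_0^2 1 dx = 2.
  Sum: 2048/9 + 256 + 512/7 − 128/3 + 16 + 8/3 − 4 + 2 = 33434/63.
  ∫_0^2 u'(x)^2 dx = ∫_0^2 (64*x^6 + 96*x^5 + 36*x^4 - 16*x^3 - 12*x^2 + 1) dx. Term by term:
    ∫_0^2 64*x^6 dx = 8192/7;  ∫_0^2 96*x^5 dx = 1024;  ∫_0^2 36*x^4 dx = 1152/5;
    ∫_0^2 -16*x^3 dx = -64;  ∫_0^2 -12*x^2 dx = -32;  ∫_0^2 1 dx = 2.
  Sum: 8192/7 + 1024 + 1152/5 − 64 − 32 + 2 = 81574/35.
Adding: ||u||_{H^1}^2 = 33434/63 + 81574/35 = 901336/315.


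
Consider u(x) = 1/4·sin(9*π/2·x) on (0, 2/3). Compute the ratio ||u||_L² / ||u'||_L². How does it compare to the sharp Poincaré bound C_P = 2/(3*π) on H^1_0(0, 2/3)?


||u||_L² / ||u'||_L² = 2/(9*π) < C_P = 2/(3*π).

u(x) = 1/4·sin(9*π/2·x), so u'(x) = 9*π*cos(9*π*x/2)/8.
Writing u(x) = A·sin(kπx/L) with A = 1/4 and k = 3, use ∫_0^L sin²(kπx/L) dx = L/2 and ∫_0^L cos²(kπx/L) dx = L/2.
u² = 1/16·sin²(9*π/2·x) and (u')² = 81*π^2/64·cos²(9*π/2·x), and each of sin², cos² integrates to L/2 = 1/3 over (0, 2/3).
∫_0^2/3 u² dx = 1/48, so ||u||_L² = sqrt(3)/12.
∫_0^2/3 (u')² dx = 27*π^2/64, so ||u'||_L² = 3*sqrt(3)*π/8.
Ratio ||u||_L² / ||u'||_L² = 2/(9*π).
Sharp Poincaré constant on H^1_0(0, 2/3) is C_P = L/π = 2/(3*π), achieved by sin(3*π/2·x).
This is the k = 3 harmonic; the ratio L/(kπ) is strictly less than C_P = L/π, consistent with the sharp inequality ||u||_L² ≤ C_P ||u'||_L².


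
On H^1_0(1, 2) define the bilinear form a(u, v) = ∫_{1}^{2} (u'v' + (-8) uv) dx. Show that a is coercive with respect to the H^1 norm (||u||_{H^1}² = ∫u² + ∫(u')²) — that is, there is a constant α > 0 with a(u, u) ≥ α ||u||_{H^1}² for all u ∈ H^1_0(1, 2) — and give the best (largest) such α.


α = (-8 + π^2)/(1 + π^2)

Coercivity of a(·,·) on H^1_0(1, 2) means a(u, u) ≥ α ||u||_{H^1}² for every u ∈ H^1_0.
The interval has length L = 1, and Poincaré/coercivity depend only on L. Here a(u, u) = ∫(u')² + (-8)·∫u².
Here c = -8 < 0 with |c| < (π/L)² = π^2, so coercivity still holds. The condition a(u,u) ≥ α||u||_{H^1}² reads (1−α)∫(u')² ≥ (α−c)∫u². Any admissible α is ≤ 1 (rapidly oscillating u have ∫u²/∫(u')² → 0), and α = 1 would force 0 ≥ (1−c)∫u², impossible since c < 1; so 1−α > 0. By the sharp Poincaré inequality on H^1_0 of an interval of length L, ∫(u')² ≥ (π/L)²∫u² with equality for the first sine mode sin(π(x−x₀)/L) (x₀ the left endpoint), so the inequality holds for all u iff (1−α)(π/L)² ≥ α − c, i.e. α ≤ ((π/L)² + c)/((π/L)² + 1) = (1 + c(L/π)²)/(1 + (L/π)²). (Direct route, valid since c ≤ 0: Poincaré gives c∫u² ≥ c(L/π)²∫(u')², so a(u,u) ≥ (1 + c(L/π)²)∫(u')², while ||u||_{H^1}² ≤ (1 + (L/π)²)∫(u')²; dividing yields the same α.) With (π/L)² = π^2 and c = -8, the largest admissible constant is α = ((π/L)² + c)/((π/L)² + 1).
Simplifying, α = (-8 + π^2)/(1 + π^2).


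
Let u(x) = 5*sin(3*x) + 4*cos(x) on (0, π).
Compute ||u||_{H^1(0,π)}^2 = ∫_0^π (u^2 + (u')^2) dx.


||u||_{H^1(0,π)}^2 = 141*π

u'(x) = -4*sin(x) + 15*cos(3*x).
Expand u² and (u')² and integrate term by term on (0, π), using: for integers n ≥ 1, ∫_0^π sin²(nx) dx = ∫_0^π cos²(nx) dx = π/2; for n ≠ n', ∫_0^π sin(nx)sin(n'x) dx = ∫_0^π cos(nx)cos(n'x) dx = 0; and by product-to-sum, ∫_0^π sin(nx)cos(n'x) dx = ½∫_0^π [sin((n+n')x) + sin((n−n')x)] dx, which is 0 when n+n' is even and 2n/(n²−n'²) when n+n' is odd (it need not vanish on (0, π)).
  u² squared terms: (4)²·∫cos(x)² dx = 16·π/2 = 8*π;  (5)²·∫sin(3x)² dx = 25·π/2 = 25*π/2.
  u² cross terms: 2·(4)·(5)·∫cos(x)·sin(3x) dx = 40·(0) = 0.
  So ∫_0^π u² dx = 8*π + 25*π/2 + 0 = 41*π/2.
  (u')² squared terms: (-4)²·∫sin(x)² dx = 16·π/2 = 8*π;  (15)²·∫cos(3x)² dx = 225·π/2 = 225*π/2.
  (u')² cross terms: 2·(-4)·(15)·∫sin(x)·cos(3x) dx = -120·(0) = 0.
  So ∫_0^π (u')² dx = 8*π + 225*π/2 + 0 = 241*π/2.
||u||_{H^1}^2 = (41*π/2) + (241*π/2) = 141*π.
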